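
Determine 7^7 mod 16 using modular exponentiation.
By repeated squaring mod 16: 7^{1}≡7, 7^{2}≡1, 7^{4}≡1. Then 7^{7} = 7^{4+2+1} ≡ 1 × 1 × 7 ≡ 7 mod 16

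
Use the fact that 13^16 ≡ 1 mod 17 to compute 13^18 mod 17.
By Fermat: 13^{16} ≡ 1 mod 17. So 13^{18} = 13^{16} · 13^{2} ≡ 13^{2} ≡ 16 mod 17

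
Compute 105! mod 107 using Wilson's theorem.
(106)! = (105)! × (106) ≡ -1 mod 107. So (105)! ≡ -1 × (106)^(-1) ≡ (-1)×(-1) = 1 mod 107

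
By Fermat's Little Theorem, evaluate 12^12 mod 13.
By Fermat's Little Theorem, 12^{12} ≡ 1 (mod 13) since 13 is prime and gcd(12, 13) = 1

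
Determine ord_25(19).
Powers of 19 mod 25: 19^1≡19, 19^2≡11, 19^3≡9, 19^4≡21, 19^5≡24, 19^6≡6, 19^7≡14, 19^8≡16, 19^9≡4, 19^10≡1. Order = 10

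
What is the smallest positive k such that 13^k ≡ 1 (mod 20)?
Powers of 13 mod 20: 13^1≡13, 13^2≡9, 13^3≡17, 13^4≡1. Order = 4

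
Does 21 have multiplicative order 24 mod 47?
Powers of 21 mod 47: 21^1≡21, 21^2≡18, 21^3≡2, 21^4≡42, 21^5≡36, 21^6≡4, 21^7≡37, 21^8≡25, 21^9≡8, 21^10≡27, 21^11≡3, 21^12≡16, 21^13≡7, 21^14≡6, 21^15≡32, 21^16≡14, 21^17≡12, 21^18≡17, 21^19≡28, 21^20≡24, 21^21≡34, 21^22≡9, 21^23≡1. Already 21^23≡1, so the order is 23 < 24. No, the actual order is 23.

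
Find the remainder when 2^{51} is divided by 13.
By Fermat: 2^{12} ≡ 1 mod 13. 51 = 4×12 + 3. So 2^{51} ≡ 2^{3} ≡ 8 mod 13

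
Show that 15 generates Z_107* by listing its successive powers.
15^1, 15^2, ..., 15^{106} mod 107: [15, 11, 58, 14, 103, 47, 63, 89, 51, 16, 26, 69, 72, 10, 43, 3, 45, 33, 67, 42, 95, 34, 82, 53, 46, 48, 78, 100, 2, 30, 22, 9, 28, 99, 94, 19, 71, 102, 32, 52, 31, 37, 20, 86, 6, 90, 66, 27, 84, 83, 68, 57, 106, 92, 96, 49, 93, 4, 60, 44, 18, 56, 91, 81, 38, 35, 97, 64, 104, 62, 74, 40, 65, 12, 73, 25, 54, 61, 59, 29, 7, 105, 77, 85, 98, 79, 8, 13, 88, 36, 5, 75, 55, 76, 70, 87, 21, 101, 17, 41, 80, 23, 24, 39, 50, 1]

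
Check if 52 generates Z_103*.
52^{51} ≡ 1 mod 103 and 51 < 102, so ord_103(52) = 51 ≠ 102 and 52 is not a primitive root.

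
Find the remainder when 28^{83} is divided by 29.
By Fermat: 28^{28} ≡ 1 (mod 29). 83 = 2×28 + 27. So 28^{83} ≡ 28^{27} ≡ 28 (mod 29)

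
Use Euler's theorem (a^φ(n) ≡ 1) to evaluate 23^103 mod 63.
By Euler: 23^{36} ≡ 1 (mod 63) since gcd(23, 63) = 1. 103 = 2×36 + 31. So 23^{103} ≡ 23^{31} ≡ 23 (mod 63)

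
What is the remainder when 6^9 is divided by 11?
By repeated squaring (mod 11): 6^{1}≡6, 6^{2}≡3, 6^{4}≡9, 6^{8}≡4. Then 6^{9} = 6^{8+1} ≡ 4 × 6 ≡ 2 (mod 11)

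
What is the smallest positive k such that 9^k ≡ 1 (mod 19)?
Powers of 9 mod 19: 9^1≡9, 9^2≡5, 9^3≡7, 9^4≡6, 9^5≡16, 9^6≡11, 9^7≡4, 9^8≡17, 9^9≡1. ord_19(9) = 9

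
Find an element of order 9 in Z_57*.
4 has order 9 mod 57 since 4^{9} ≡ 1 (mod 57) and no smaller power works.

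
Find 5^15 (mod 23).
By repeated squaring (mod 23): 5^{1}≡5, 5^{2}≡2, 5^{4}≡4, 5^{8}≡16. Then 5^{15} = 5^{8+4+2+1} ≡ 16 × 4 × 2 × 5 ≡ 19 (mod 23)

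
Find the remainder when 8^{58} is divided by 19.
By Fermat: 8^{18} ≡ 1 (mod 19). 58 = 3×18 + 4. So 8^{58} ≡ 8^{4} ≡ 11 (mod 19)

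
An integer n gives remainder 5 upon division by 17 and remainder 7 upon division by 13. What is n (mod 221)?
M = 17 × 13 = 221. M₁ = 13, y₁ ≡ 4 (mod 17). M₂ = 17, y₂ ≡ 10 (mod 13). n = 5×13×4 + 7×17×10 ≡ 124 (mod 221)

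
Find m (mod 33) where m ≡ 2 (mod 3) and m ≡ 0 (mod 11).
M = 3 × 11 = 33. M₁ = 11, y₁ ≡ 2 (mod 3). M₂ = 3, y₂ ≡ 4 (mod 11). m = 2×11×2 + 0×3×4 ≡ 11 (mod 33)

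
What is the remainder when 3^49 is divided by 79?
By repeated squaring (mod 79): 3^{1}≡3, 3^{2}≡9, 3^{4}≡2, 3^{8}≡4, 3^{16}≡16, 3^{32}≡19. Then 3^{49} = 3^{32+16+1} ≡ 19 × 16 × 3 ≡ 43 (mod 79)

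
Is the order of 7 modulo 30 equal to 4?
Powers of 7 mod 30: 7^1≡7, 7^2≡19, 7^3≡13, 7^4≡1. First k with 7^k≡1 is k=4. Yes, ord_30(7) = 4.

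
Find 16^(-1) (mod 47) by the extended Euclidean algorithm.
Extended GCD: 16(3) + 47(-1) = 1. So 16^(-1) ≡ 3 (mod 47). Verify: 16 × 3 = 48 ≡ 1 (mod 47)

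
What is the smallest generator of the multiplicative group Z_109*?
g = 6. For each prime q|108: 6^{54}≡108, 6^{36}≡63, none ≡ 1, so ord_109(6) = 108 and 6 is a primitive root.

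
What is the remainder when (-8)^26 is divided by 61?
By repeated squaring mod 61: (-8)^{1}≡53, (-8)^{2}≡3, (-8)^{4}≡9, (-8)^{8}≡20, (-8)^{16}≡34. Then (-8)^{26} = (-8)^{16+8+2} ≡ 34 × 20 × 3 ≡ 27 mod 61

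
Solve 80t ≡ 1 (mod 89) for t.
Since 89 is prime, by Fermat 80^(-1) ≡ 80^{87} ≡ 79 (mod 89). Verify: 80 × 79 = 6320 ≡ 1 (mod 89)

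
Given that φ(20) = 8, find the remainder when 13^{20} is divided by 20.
By Euler: 13^{8} ≡ 1 (mod 20) since gcd(13, 20) = 1. 20 = 2×8 + 4. So 13^{20} ≡ 13^{4} ≡ 1 (mod 20)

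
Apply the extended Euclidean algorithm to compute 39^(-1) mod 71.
Extended GCD: 39(-20) + 71(11) = 1. So 39^(-1) ≡ -20 ≡ 51 mod 71. Verify: 39 × 51 = 1989 ≡ 1 mod 71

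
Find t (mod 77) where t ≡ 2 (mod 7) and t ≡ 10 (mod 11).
M = 7 × 11 = 77. M₁ = 11, y₁ ≡ 2 (mod 7). M₂ = 7, y₂ ≡ 8 (mod 11). t = 2×11×2 + 10×7×8 ≡ 65 (mod 77)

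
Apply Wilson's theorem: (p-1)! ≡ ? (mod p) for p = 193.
By Wilson's theorem, (192)! ≡ -1 ≡ 192 (mod 193)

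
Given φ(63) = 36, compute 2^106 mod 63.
By Euler: 2^{36} ≡ 1 (mod 63) since gcd(2, 63) = 1. 106 = 2×36 + 34. So 2^{106} ≡ 2^{34} ≡ 16 (mod 63)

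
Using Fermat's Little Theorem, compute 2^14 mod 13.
By Fermat: 2^{12} ≡ 1 mod 13. So 2^{14} = 2^{12} · 2^{2} ≡ 2^{2} ≡ 4 mod 13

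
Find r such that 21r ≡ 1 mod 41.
Since 41 is prime, by Fermat 21^(-1) ≡ 21^{39} ≡ 2 mod 41. Verify: 21 × 2 = 42 ≡ 1 mod 41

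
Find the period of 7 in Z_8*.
Powers of 7 mod 8: 7^1≡7, 7^2≡1. Order = 2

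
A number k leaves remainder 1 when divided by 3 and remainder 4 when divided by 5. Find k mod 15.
M = 3 × 5 = 15. M₁ = 5, y₁ ≡ 2 mod 3. M₂ = 3, y₂ ≡ 2 mod 5. k = 1×5×2 + 4×3×2 ≡ 4 mod 15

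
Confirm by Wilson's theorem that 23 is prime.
(22)! mod 23 = 22. Since this equals -1 (mod 23), Wilson confirms 23 is prime.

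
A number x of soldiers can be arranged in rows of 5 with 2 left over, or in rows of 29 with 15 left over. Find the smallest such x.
M = 5 × 29 = 145. M₁ = 29, y₁ ≡ 4 mod 5. M₂ = 5, y₂ ≡ 6 mod 29. x = 2×29×4 + 15×5×6 ≡ 102 mod 145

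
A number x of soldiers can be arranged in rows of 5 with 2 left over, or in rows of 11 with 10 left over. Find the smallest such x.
M = 5 × 11 = 55. M₁ = 11, y₁ ≡ 1 (mod 5). M₂ = 5, y₂ ≡ 9 (mod 11). x = 2×11×1 + 10×5×9 ≡ 32 (mod 55)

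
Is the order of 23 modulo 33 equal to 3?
Powers of 23 mod 33: 23^1≡23, 23^2≡1. Already 23^2≡1, so the order is 2 < 3. No, the actual order is 2.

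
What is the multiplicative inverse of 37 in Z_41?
Since 41 is prime, by Fermat 37^(-1) ≡ 37^{39} ≡ 10 (mod 41). Verify: 37 × 10 = 370 ≡ 1 (mod 41)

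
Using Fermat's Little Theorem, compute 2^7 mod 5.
By Fermat: 2^{4} ≡ 1 (mod 5). So 2^{7} = 2^{4} · 2^{3} ≡ 2^{3} ≡ 3 (mod 5)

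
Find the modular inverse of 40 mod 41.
Since 41 is prime, by Fermat 40^(-1) ≡ 40^{39} ≡ 40 mod 41. Verify: 40 × 40 = 1600 ≡ 1 mod 41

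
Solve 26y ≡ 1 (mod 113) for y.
Since 113 is prime, by Fermat 26^(-1) ≡ 26^{111} ≡ 100 (mod 113). Verify: 26 × 100 = 2600 ≡ 1 (mod 113)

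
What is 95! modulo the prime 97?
(96)! = (95)! × (96) ≡ -1 (mod 97). So (95)! ≡ -1 × (96)^(-1) ≡ (-1)×(-1) = 1 (mod 97)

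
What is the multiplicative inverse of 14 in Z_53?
Since 53 is prime, by Fermat 14^(-1) ≡ 14^{51} ≡ 19 (mod 53). Verify: 14 × 19 = 266 ≡ 1 (mod 53)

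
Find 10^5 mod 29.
By repeated squaring mod 29: 10^{1}≡10, 10^{2}≡13, 10^{4}≡24. Then 10^{5} = 10^{4+1} ≡ 24 × 10 ≡ 8 mod 29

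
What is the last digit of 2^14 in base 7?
Using Fermat: 2^{6} ≡ 1 (mod 7). 14 ≡ 2 (mod 6). So 2^{14} ≡ 2^{2} ≡ 4 (mod 7)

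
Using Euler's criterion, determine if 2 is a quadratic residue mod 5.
By Euler's criterion: 2^{2} ≡ 4 mod 5. Since this equals -1 (≡ 4), 2 is not a QR.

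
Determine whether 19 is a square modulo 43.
By Euler's criterion: 19^{21} ≡ 42 (mod 43). Since this equals -1 (≡ 42), 19 is not a QR.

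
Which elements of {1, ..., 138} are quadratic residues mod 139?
Quadratic residues modulo 139: {1, 4, 5, 6, 7, 9, 11, 13, 16, 20, 24, 25, 28, 29, 30, 31, 34, 35, 36, 37, 38, 41, 42, 44, 45, 46, 47, 49, 51, 52, 54, 55, 57, 63, 64, 65, 66, 67, 69, 71, 77, 78, 79, 80, 81, 83, 86, 89, 91, 96, 99, 100, 106, 107, 112, 113, 116, 117, 118, 120, 121, 122, 124, 125, 127, 129, 131, 136, 137}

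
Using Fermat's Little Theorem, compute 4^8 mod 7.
By Fermat: 4^{6} ≡ 1 (mod 7). So 4^{8} = 4^{6} · 4^{2} ≡ 4^{2} ≡ 2 (mod 7)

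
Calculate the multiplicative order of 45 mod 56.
Powers of 45 mod 56: 45^1≡45, 45^2≡9, 45^3≡13, 45^4≡25, 45^5≡5, 45^6≡1. Order = 6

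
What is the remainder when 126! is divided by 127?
By Wilson's theorem, (126)! ≡ -1 ≡ 126 mod 127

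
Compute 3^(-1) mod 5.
Since 5 is prime, by Fermat 3^(-1) ≡ 3^{3} ≡ 2 mod 5. Verify: 3 × 2 = 6 ≡ 1 mod 5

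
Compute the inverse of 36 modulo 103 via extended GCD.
Extended GCD: 36(-20) + 103(7) = 1. So 36^(-1) ≡ -20 ≡ 83 mod 103. Verify: 36 × 83 = 2988 ≡ 1 mod 103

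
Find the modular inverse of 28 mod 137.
Since 137 is prime, by Fermat 28^(-1) ≡ 28^{135} ≡ 93 mod 137. Verify: 28 × 93 = 2604 ≡ 1 mod 137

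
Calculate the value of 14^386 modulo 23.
Using Fermat: 14^{22} ≡ 1 (mod 23). 386 ≡ 12 (mod 22). So 14^{386} ≡ 14^{12} ≡ 9 (mod 23)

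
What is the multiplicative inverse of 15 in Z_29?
Since 29 is prime, by Fermat 15^(-1) ≡ 15^{27} ≡ 2 (mod 29). Verify: 15 × 2 = 30 ≡ 1 (mod 29)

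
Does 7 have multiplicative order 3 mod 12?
Powers of 7 mod 12: 7^1≡7, 7^2≡1. Already 7^2≡1, so the order is 2 < 3. No, the actual order is 2.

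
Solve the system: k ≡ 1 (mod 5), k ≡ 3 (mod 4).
M = 5 × 4 = 20. M₁ = 4, y₁ ≡ 4 (mod 5). M₂ = 5, y₂ ≡ 1 (mod 4). k = 1×4×4 + 3×5×1 ≡ 11 (mod 20)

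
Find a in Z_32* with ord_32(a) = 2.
15 has order 2 mod 32 since 15^{2} ≡ 1 mod 32 and no smaller power works.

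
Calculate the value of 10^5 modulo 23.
By repeated squaring mod 23: 10^{1}≡10, 10^{2}≡8, 10^{4}≡18. Then 10^{5} = 10^{4+1} ≡ 18 × 10 ≡ 19 mod 23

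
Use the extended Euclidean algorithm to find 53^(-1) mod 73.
Extended GCD: 53(-11) + 73(8) = 1. So 53^(-1) ≡ -11 ≡ 62 (mod 73). Verify: 53 × 62 = 3286 ≡ 1 (mod 73)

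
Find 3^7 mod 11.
By repeated squaring mod 11: 3^{1}≡3, 3^{2}≡9, 3^{4}≡4. Then 3^{7} = 3^{4+2+1} ≡ 4 × 9 × 3 ≡ 9 mod 11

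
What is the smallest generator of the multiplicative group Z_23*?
g = 5. Powers: [5, 2, 10, 4, 20, 8, ...] generates all 22 non-zero residues.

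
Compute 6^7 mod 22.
By repeated squaring (mod 22): 6^{1}≡6, 6^{2}≡14, 6^{4}≡20. Then 6^{7} = 6^{4+2+1} ≡ 20 × 14 × 6 ≡ 8 (mod 22)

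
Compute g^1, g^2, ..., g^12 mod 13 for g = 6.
6^1, 6^2, ..., 6^{12} mod 13: [6, 10, 8, 9, 2, 12, 7, 3, 5, 4, 11, 1]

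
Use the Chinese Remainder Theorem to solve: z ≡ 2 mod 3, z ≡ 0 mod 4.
M = 3 × 4 = 12. M₁ = 4, y₁ ≡ 1 mod 3. M₂ = 3, y₂ ≡ 3 mod 4. z = 2×4×1 + 0×3×3 ≡ 8 mod 12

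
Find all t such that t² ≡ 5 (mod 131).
The square roots of 5 mod 131 are 108 and 23. Verify: 108² = 11664 ≡ 5 (mod 131)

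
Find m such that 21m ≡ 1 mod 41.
Since 41 is prime, by Fermat 21^(-1) ≡ 21^{39} ≡ 2 mod 41. Verify: 21 × 2 = 42 ≡ 1 mod 41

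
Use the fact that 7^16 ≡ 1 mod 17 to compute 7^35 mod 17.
By Fermat: 7^{16} ≡ 1 mod 17. 35 = 2×16 + 3. So 7^{35} ≡ 7^{3} ≡ 3 mod 17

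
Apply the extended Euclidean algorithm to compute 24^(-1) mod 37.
Extended GCD: 24(17) + 37(-11) = 1. So 24^(-1) ≡ 17 mod 37. Verify: 24 × 17 = 408 ≡ 1 mod 37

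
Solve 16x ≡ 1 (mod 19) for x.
Since 19 is prime, by Fermat 16^(-1) ≡ 16^{17} ≡ 6 (mod 19). Verify: 16 × 6 = 96 ≡ 1 (mod 19)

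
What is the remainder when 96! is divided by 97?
By Wilson's theorem, (96)! ≡ -1 ≡ 96 (mod 97)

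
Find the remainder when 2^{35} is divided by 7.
By Fermat: 2^{6} ≡ 1 mod 7. 35 = 5×6 + 5. So 2^{35} ≡ 2^{5} ≡ 4 mod 7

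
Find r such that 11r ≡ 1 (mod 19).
Since 19 is prime, by Fermat 11^(-1) ≡ 11^{17} ≡ 7 (mod 19). Verify: 11 × 7 = 77 ≡ 1 (mod 19)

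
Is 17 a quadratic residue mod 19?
By Euler's criterion: 17^{9} ≡ 1 mod 19. Since this equals 1, 17 is a QR.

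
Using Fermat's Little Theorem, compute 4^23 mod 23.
By Fermat: 4^{22} ≡ 1 mod 23. So 4^{23} = 4^{22} · 4^{1} ≡ 4^{1} ≡ 4 mod 23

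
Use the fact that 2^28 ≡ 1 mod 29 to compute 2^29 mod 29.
By Fermat: 2^{28} ≡ 1 mod 29. So 2^{29} = 2^{28} · 2^{1} ≡ 2^{1} ≡ 2 mod 29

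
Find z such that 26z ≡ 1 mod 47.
Since 47 is prime, by Fermat 26^(-1) ≡ 26^{45} ≡ 38 mod 47. Verify: 26 × 38 = 988 ≡ 1 mod 47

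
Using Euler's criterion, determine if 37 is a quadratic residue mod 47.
By Euler's criterion: 37^{23} ≡ 1 mod 47. Since this equals 1, 37 is a QR.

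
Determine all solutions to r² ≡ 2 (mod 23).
The square roots of 2 mod 23 are 18 and 5. Verify: 18² = 324 ≡ 2 (mod 23)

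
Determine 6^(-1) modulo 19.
Since 19 is prime, by Fermat 6^(-1) ≡ 6^{17} ≡ 16 mod 19. Verify: 6 × 16 = 96 ≡ 1 mod 19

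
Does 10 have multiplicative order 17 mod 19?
Powers of 10 mod 19: 10^1≡10, 10^2≡5, 10^3≡12, 10^4≡6, 10^5≡3, 10^6≡11, 10^7≡15, 10^8≡17, 10^9≡18, 10^10≡9, 10^11≡14, 10^12≡7, 10^13≡13, 10^14≡16, 10^15≡8, 10^16≡4, 10^17≡2, 10^18≡1. 10^17≡2≢1, so ord ≠ 17. No, the actual order is 18.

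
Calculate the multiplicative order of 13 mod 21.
Powers of 13 mod 21: 13^1≡13, 13^2≡1. ord_21(13) = 2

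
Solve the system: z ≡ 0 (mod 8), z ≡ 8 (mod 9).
M = 8 × 9 = 72. M₁ = 9, y₁ ≡ 1 (mod 8). M₂ = 8, y₂ ≡ 8 (mod 9). z = 0×9×1 + 8×8×8 ≡ 8 (mod 72)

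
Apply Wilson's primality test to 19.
(18)! mod 19 = 18. Since 18 ≡ -1 mod 19, 19 is prime.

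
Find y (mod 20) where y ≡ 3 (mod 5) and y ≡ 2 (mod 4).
M = 5 × 4 = 20. M₁ = 4, y₁ ≡ 4 (mod 5). M₂ = 5, y₂ ≡ 1 (mod 4). y = 3×4×4 + 2×5×1 ≡ 18 (mod 20)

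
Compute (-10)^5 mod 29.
By repeated squaring (mod 29): (-10)^{1}≡19, (-10)^{2}≡13, (-10)^{4}≡24. Then (-10)^{5} = (-10)^{4+1} ≡ 24 × 19 ≡ 21 (mod 29)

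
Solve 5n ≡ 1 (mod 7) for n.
Since 7 is prime, by Fermat 5^(-1) ≡ 5^{5} ≡ 3 (mod 7). Verify: 5 × 3 = 15 ≡ 1 (mod 7)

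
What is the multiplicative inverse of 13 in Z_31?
Since 31 is prime, by Fermat 13^(-1) ≡ 13^{29} ≡ 12 (mod 31). Verify: 13 × 12 = 156 ≡ 1 (mod 31)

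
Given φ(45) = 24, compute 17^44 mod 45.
By Euler: 17^{24} ≡ 1 mod 45 since gcd(17, 45) = 1. 44 = 1×24 + 20. So 17^{44} ≡ 17^{20} ≡ 1 mod 45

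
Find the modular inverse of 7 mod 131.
Since 131 is prime, by Fermat 7^(-1) ≡ 7^{129} ≡ 75 mod 131. Verify: 7 × 75 = 525 ≡ 1 mod 131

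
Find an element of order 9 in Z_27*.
4 has order 9 mod 27 since 4^{9} ≡ 1 mod 27 and no smaller power works.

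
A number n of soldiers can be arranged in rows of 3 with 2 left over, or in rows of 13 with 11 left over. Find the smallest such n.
M = 3 × 13 = 39. M₁ = 13, y₁ ≡ 1 mod 3. M₂ = 3, y₂ ≡ 9 mod 13. n = 2×13×1 + 11×3×9 ≡ 11 mod 39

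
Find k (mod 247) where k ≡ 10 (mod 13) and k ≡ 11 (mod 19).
M = 13 × 19 = 247. M₁ = 19, y₁ ≡ 11 (mod 13). M₂ = 13, y₂ ≡ 3 (mod 19). k = 10×19×11 + 11×13×3 ≡ 49 (mod 247)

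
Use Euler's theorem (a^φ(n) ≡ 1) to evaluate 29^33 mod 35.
By Euler: 29^{24} ≡ 1 mod 35 since gcd(29, 35) = 1. 33 = 1×24 + 9. So 29^{33} ≡ 29^{9} ≡ 29 mod 35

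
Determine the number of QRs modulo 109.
Exactly half the non-zero residues mod a prime are QRs: (109-1)/2 = 54.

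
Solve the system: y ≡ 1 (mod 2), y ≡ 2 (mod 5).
M = 2 × 5 = 10. M₁ = 5, y₁ ≡ 1 (mod 2). M₂ = 2, y₂ ≡ 3 (mod 5). y = 1×5×1 + 2×2×3 ≡ 7 (mod 10)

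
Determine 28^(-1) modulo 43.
Since 43 is prime, by Fermat 28^(-1) ≡ 28^{41} ≡ 20 mod 43. Verify: 28 × 20 = 560 ≡ 1 mod 43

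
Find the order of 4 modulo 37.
Powers of 4 mod 37: 4^1≡4, 4^2≡16, 4^3≡27, 4^4≡34, 4^5≡25, 4^6≡26, 4^7≡30, 4^8≡9, 4^9≡36, 4^10≡33, 4^11≡21, 4^12≡10, 4^13≡3, 4^14≡12, 4^15≡11, 4^16≡7, 4^17≡28, 4^18≡1. So the order of 4 is 18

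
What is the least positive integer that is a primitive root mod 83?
g = 2. For each prime q|82: 2^{41}≡82, 2^{2}≡4, none ≡ 1, so ord_83(2) = 82 and 2 is a primitive root.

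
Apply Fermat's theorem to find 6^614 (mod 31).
By Fermat: 6^{30} ≡ 1 (mod 31). 614 ≡ 14 (mod 30). So 6^{614} ≡ 6^{14} ≡ 5 (mod 31)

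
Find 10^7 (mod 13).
By repeated squaring (mod 13): 10^{1}≡10, 10^{2}≡9, 10^{4}≡3. Then 10^{7} = 10^{4+2+1} ≡ 3 × 9 × 10 ≡ 10 (mod 13)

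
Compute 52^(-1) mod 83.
Since 83 is prime, by Fermat 52^(-1) ≡ 52^{81} ≡ 8 mod 83. Verify: 52 × 8 = 416 ≡ 1 mod 83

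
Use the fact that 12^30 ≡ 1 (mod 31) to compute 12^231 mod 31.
By Fermat: 12^{30} ≡ 1 (mod 31). 231 ≡ 21 (mod 30). So 12^{231} ≡ 12^{21} ≡ 29 (mod 31)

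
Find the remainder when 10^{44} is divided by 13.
By Fermat: 10^{12} ≡ 1 mod 13. 44 = 3×12 + 8. So 10^{44} ≡ 10^{8} ≡ 9 mod 13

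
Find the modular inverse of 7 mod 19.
Since 19 is prime, by Fermat 7^(-1) ≡ 7^{17} ≡ 11 mod 19. Verify: 7 × 11 = 77 ≡ 1 mod 19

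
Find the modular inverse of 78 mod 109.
Since 109 is prime, by Fermat 78^(-1) ≡ 78^{107} ≡ 7 (mod 109). Verify: 78 × 7 = 546 ≡ 1 (mod 109)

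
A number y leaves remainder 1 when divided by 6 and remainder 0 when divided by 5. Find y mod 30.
M = 6 × 5 = 30. M₁ = 5, y₁ ≡ 5 mod 6. M₂ = 6, y₂ ≡ 1 mod 5. y = 1×5×5 + 0×6×1 ≡ 25 mod 30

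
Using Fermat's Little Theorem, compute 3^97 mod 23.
By Fermat: 3^{22} ≡ 1 (mod 23). 97 = 4×22 + 9. So 3^{97} ≡ 3^{9} ≡ 18 (mod 23)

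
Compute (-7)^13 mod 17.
By repeated squaring (mod 17): (-7)^{1}≡10, (-7)^{2}≡15, (-7)^{4}≡4, (-7)^{8}≡16. Then (-7)^{13} = (-7)^{8+4+1} ≡ 16 × 4 × 10 ≡ 11 (mod 17)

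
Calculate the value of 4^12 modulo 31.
By repeated squaring mod 31: 4^{1}≡4, 4^{2}≡16, 4^{4}≡8, 4^{8}≡2. Then 4^{12} = 4^{8+4} ≡ 2 × 8 ≡ 16 mod 31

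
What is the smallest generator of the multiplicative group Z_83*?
g = 2. For each prime q|82: 2^{41}≡82, 2^{2}≡4, none ≡ 1, so ord_83(2) = 82 and 2 is a primitive root.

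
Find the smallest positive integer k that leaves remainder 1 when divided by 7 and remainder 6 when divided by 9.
M = 7 × 9 = 63. M₁ = 9, y₁ ≡ 4 (mod 7). M₂ = 7, y₂ ≡ 4 (mod 9). k = 1×9×4 + 6×7×4 ≡ 15 (mod 63)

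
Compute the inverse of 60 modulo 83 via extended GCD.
Extended GCD: 60(18) + 83(-13) = 1. So 60^(-1) ≡ 18 (mod 83). Verify: 60 × 18 = 1080 ≡ 1 (mod 83)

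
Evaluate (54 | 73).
(54/73) = 54^{36} mod 73 = 1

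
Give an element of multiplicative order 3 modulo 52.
9 has order 3 mod 52 since 9^{3} ≡ 1 (mod 52) and no smaller power works.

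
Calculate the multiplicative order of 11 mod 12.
Powers of 11 mod 12: 11^1≡11, 11^2≡1. So the order of 11 is 2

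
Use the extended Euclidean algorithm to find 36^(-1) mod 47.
Extended GCD: 36(17) + 47(-13) = 1. So 36^(-1) ≡ 17 (mod 47). Verify: 36 × 17 = 612 ≡ 1 (mod 47)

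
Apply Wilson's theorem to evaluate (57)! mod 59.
(58)! = (57)! × (58) ≡ -1 (mod 59). So (57)! ≡ -1 × (58)^(-1) ≡ (-1)×(-1) = 1 (mod 59)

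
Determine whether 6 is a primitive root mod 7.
6^{2} ≡ 1 (mod 7) and 2 < 6, so ord_7(6) = 2 ≠ 6 and 6 is not a primitive root.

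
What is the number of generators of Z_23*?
A prime p has φ(p-1) primitive roots; here φ(22) = 10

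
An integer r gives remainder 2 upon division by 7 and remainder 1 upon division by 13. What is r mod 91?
M = 7 × 13 = 91. M₁ = 13, y₁ ≡ 6 mod 7. M₂ = 7, y₂ ≡ 2 mod 13. r = 2×13×6 + 1×7×2 ≡ 79 mod 91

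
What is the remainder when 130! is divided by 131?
By Wilson's theorem, (130)! ≡ -1 ≡ 130 mod 131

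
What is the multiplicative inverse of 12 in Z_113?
Since 113 is prime, by Fermat 12^(-1) ≡ 12^{111} ≡ 66 (mod 113). Verify: 12 × 66 = 792 ≡ 1 (mod 113)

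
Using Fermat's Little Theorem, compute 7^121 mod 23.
By Fermat: 7^{22} ≡ 1 (mod 23). 121 = 5×22 + 11. So 7^{121} ≡ 7^{11} ≡ 22 (mod 23)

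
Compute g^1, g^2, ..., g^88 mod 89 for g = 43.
43^1, 43^2, ..., 43^{88} mod 89: [43, 69, 30, 44, 23, 10, 74, 67, 33, 84, 52, 11, 28, 47, 63, 39, 75, 21, 13, 25, 7, 34, 38, 32, 41, 72, 70, 73, 24, 53, 54, 8, 77, 18, 62, 85, 6, 80, 58, 2, 86, 49, 60, 88, 46, 20, 59, 45, 66, 79, 15, 22, 56, 5, 37, 78, 61, 42, 26, 50, 14, 68, 76, 64, 82, 55, 51, 57, 48, 17, 19, 16, 65, 36, 35, 81, 12, 71, 27, 4, 83, 9, 31, 87, 3, 40, 29, 1]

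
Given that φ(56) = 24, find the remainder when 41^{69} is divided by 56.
By Euler: 41^{24} ≡ 1 mod 56 since gcd(41, 56) = 1. 69 = 2×24 + 21. So 41^{69} ≡ 41^{21} ≡ 41 mod 56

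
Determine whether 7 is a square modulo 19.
By Euler's criterion: 7^{9} ≡ 1 (mod 19). Since this equals 1, 7 is a QR.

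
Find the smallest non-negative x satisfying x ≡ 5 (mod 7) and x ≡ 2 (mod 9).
M = 7 × 9 = 63. M₁ = 9, y₁ ≡ 4 (mod 7). M₂ = 7, y₂ ≡ 4 (mod 9). x = 5×9×4 + 2×7×4 ≡ 47 (mod 63)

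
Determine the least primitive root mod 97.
g = 5. For each prime q|96: 5^{48}≡96, 5^{32}≡35, none ≡ 1, so ord_97(5) = 96 and 5 is a primitive root.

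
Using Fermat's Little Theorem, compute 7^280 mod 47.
By Fermat: 7^{46} ≡ 1 (mod 47). 280 ≡ 4 (mod 46). So 7^{280} ≡ 7^{4} ≡ 4 (mod 47)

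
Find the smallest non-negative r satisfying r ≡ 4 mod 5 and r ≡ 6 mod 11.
M = 5 × 11 = 55. M₁ = 11, y₁ ≡ 1 mod 5. M₂ = 5, y₂ ≡ 9 mod 11. r = 4×11×1 + 6×5×9 ≡ 39 mod 55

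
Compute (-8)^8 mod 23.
By repeated squaring mod 23: (-8)^{1}≡15, (-8)^{2}≡18, (-8)^{4}≡2, (-8)^{8}≡4. So (-8)^{8} ≡ 4 mod 23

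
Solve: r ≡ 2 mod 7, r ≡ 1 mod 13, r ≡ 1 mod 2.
M = 7 × 13 × 2 = 182. M₁ = 26, y₁ ≡ 3 mod 7. M₂ = 14, y₂ ≡ 1 mod 13. M₃ = 91, y₃ ≡ 1 mod 2. r = 2×26×3 + 1×14×1 + 1×91×1 ≡ 79 mod 182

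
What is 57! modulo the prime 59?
(58)! = (57)! × (58) ≡ -1 (mod 59). So (57)! ≡ -1 × (58)^(-1) ≡ (-1)×(-1) = 1 (mod 59)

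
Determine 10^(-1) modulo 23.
Since 23 is prime, by Fermat 10^(-1) ≡ 10^{21} ≡ 7 (mod 23). Verify: 10 × 7 = 70 ≡ 1 (mod 23)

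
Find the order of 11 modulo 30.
Powers of 11 mod 30: 11^1≡11, 11^2≡1. So the order of 11 is 2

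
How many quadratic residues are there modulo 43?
For prime 43, there are (p-1)/2 = (43-1)/2 = 21 quadratic residues (excluding 0).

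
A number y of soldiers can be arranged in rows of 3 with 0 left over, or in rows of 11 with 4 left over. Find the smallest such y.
M = 3 × 11 = 33. M₁ = 11, y₁ ≡ 2 (mod 3). M₂ = 3, y₂ ≡ 4 (mod 11). y = 0×11×2 + 4×3×4 ≡ 15 (mod 33)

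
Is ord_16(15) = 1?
Powers of 15 mod 16: 15^1≡15, 15^2≡1. 15^1≡15≢1, so ord ≠ 1. No, the actual order is 2.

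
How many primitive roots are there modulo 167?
A prime p has φ(p-1) primitive roots; here φ(166) = 82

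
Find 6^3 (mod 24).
6^{3} = 216 ≡ 0 (mod 24)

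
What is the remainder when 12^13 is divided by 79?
By repeated squaring (mod 79): 12^{1}≡12, 12^{2}≡65, 12^{4}≡38, 12^{8}≡22. Then 12^{13} = 12^{8+4+1} ≡ 22 × 38 × 12 ≡ 78 (mod 79)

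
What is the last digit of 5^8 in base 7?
Using Fermat: 5^{6} ≡ 1 mod 7. 8 ≡ 2 mod 6. So 5^{8} ≡ 5^{2} ≡ 4 mod 7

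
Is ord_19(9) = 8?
Powers of 9 mod 19: 9^1≡9, 9^2≡5, 9^3≡7, 9^4≡6, 9^5≡16, 9^6≡11, 9^7≡4, 9^8≡17, 9^9≡1. 9^8≡17≢1, so ord ≠ 8. No, the actual order is 9.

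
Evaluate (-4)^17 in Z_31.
By repeated squaring (mod 31): (-4)^{1}≡27, (-4)^{2}≡16, (-4)^{4}≡8, (-4)^{8}≡2, (-4)^{16}≡4. Then (-4)^{17} = (-4)^{16+1} ≡ 4 × 27 ≡ 15 (mod 31)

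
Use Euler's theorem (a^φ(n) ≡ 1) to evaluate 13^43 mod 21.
By Euler: 13^{12} ≡ 1 (mod 21) since gcd(13, 21) = 1. 43 = 3×12 + 7. So 13^{43} ≡ 13^{7} ≡ 13 (mod 21)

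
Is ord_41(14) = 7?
Powers of 14 mod 41: 14^1≡14, 14^2≡32, 14^3≡38, 14^4≡40, 14^5≡27, 14^6≡9, 14^7≡3, 14^8≡1. 14^7≡3≢1, so ord ≠ 7. No, the actual order is 8.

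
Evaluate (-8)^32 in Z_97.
By repeated squaring mod 97: (-8)^{1}≡89, (-8)^{2}≡64, (-8)^{4}≡22, (-8)^{8}≡96, (-8)^{16}≡1, (-8)^{32}≡1. So (-8)^{32} ≡ 1 mod 97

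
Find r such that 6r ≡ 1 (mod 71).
Since 71 is prime, by Fermat 6^(-1) ≡ 6^{69} ≡ 12 (mod 71). Verify: 6 × 12 = 72 ≡ 1 (mod 71)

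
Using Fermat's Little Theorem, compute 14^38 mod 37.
By Fermat: 14^{36} ≡ 1 mod 37. So 14^{38} = 14^{36} · 14^{2} ≡ 14^{2} ≡ 11 mod 37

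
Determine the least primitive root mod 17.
g = 3. Powers: [3, 9, 10, 13, 5, 15, 11, 16, 14, ...] generates all 16 non-zero residues.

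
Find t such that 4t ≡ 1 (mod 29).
Since 29 is prime, by Fermat 4^(-1) ≡ 4^{27} ≡ 22 (mod 29). Verify: 4 × 22 = 88 ≡ 1 (mod 29)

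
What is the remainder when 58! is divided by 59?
By Wilson's theorem, (58)! ≡ -1 ≡ 58 mod 59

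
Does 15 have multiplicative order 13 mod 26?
Powers of 15 mod 26: 15^1≡15, 15^2≡17, 15^3≡21, 15^4≡3, 15^5≡19, 15^6≡25, 15^7≡11, 15^8≡9, 15^9≡5, 15^10≡23, 15^11≡7, 15^12≡1. Already 15^12≡1, so the order is 12 < 13. No, the actual order is 12.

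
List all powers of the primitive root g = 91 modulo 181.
91^1, 91^2, ..., 91^{180} mod 181: [91, 136, 68, 34, 17, 99, 140, 70, 35, 108, 54, 27, 104, 52, 26, 13, 97, 139, 160, 80, 40, 20, 10, 5, 93, 137, 159, 170, 85, 133, 157, 169, 175, 178, 89, 135, 158, 79, 130, 65, 123, 152, 76, 38, 19, 100, 50, 25, 103, 142, 71, 126, 63, 122, 61, 121, 151, 166, 83, 132, 66, 33, 107, 144, 72, 36, 18, 9, 95, 138, 69, 125, 153, 167, 174, 87, 134, 67, 124, 62, 31, 106, 53, 117, 149, 165, 173, 177, 179, 180, 90, 45, 113, 147, 164, 82, 41, 111, 146, 73, 127, 154, 77, 129, 155, 168, 84, 42, 21, 101, 141, 161, 171, 176, 88, 44, 22, 11, 96, 48, 24, 12, 6, 3, 92, 46, 23, 102, 51, 116, 58, 29, 105, 143, 162, 81, 131, 156, 78, 39, 110, 55, 118, 59, 120, 60, 30, 15, 98, 49, 115, 148, 74, 37, 109, 145, 163, 172, 86, 43, 112, 56, 28, 14, 7, 94, 47, 114, 57, 119, 150, 75, 128, 64, 32, 16, 8, 4, 2, 1]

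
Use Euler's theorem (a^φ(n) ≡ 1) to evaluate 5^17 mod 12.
By Euler: 5^{4} ≡ 1 mod 12 since gcd(5, 12) = 1. 17 = 4×4 + 1. So 5^{17} ≡ 5^{1} ≡ 5 mod 12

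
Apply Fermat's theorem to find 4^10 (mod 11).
By Fermat's Little Theorem, 4^{10} ≡ 1 (mod 11) since 11 is prime and gcd(4, 11) = 1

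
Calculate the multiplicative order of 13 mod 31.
Powers of 13 mod 31: 13^1≡13, 13^2≡14, 13^3≡27, 13^4≡10, 13^5≡6, 13^6≡16, 13^7≡22, 13^8≡7, 13^9≡29, 13^10≡5, 13^11≡3, 13^12≡8, 13^13≡11, 13^14≡19, 13^15≡30, 13^16≡18, 13^17≡17, 13^18≡4, 13^19≡21, 13^20≡25, 13^21≡15, 13^22≡9, 13^23≡24, 13^24≡2, 13^25≡26, 13^26≡28, 13^27≡23, 13^28≡20, 13^29≡12, 13^30≡1. Order = 30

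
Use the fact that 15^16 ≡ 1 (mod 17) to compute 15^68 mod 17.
By Fermat: 15^{16} ≡ 1 (mod 17). 68 = 4×16 + 4. So 15^{68} ≡ 15^{4} ≡ 16 (mod 17)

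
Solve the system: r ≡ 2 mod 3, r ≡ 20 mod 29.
M = 3 × 29 = 87. M₁ = 29, y₁ ≡ 2 mod 3. M₂ = 3, y₂ ≡ 10 mod 29. r = 2×29×2 + 20×3×10 ≡ 20 mod 87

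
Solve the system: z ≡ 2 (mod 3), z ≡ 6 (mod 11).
M = 3 × 11 = 33. M₁ = 11, y₁ ≡ 2 (mod 3). M₂ = 3, y₂ ≡ 4 (mod 11). z = 2×11×2 + 6×3×4 ≡ 17 (mod 33)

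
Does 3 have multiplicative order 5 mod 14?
Powers of 3 mod 14: 3^1≡3, 3^2≡9, 3^3≡13, 3^4≡11, 3^5≡5, 3^6≡1. 3^5≡5≢1, so ord ≠ 5. No, the actual order is 6.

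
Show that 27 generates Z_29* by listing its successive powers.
27^1, 27^2, ..., 27^{28} mod 29: [27, 4, 21, 16, 26, 6, 17, 24, 10, 9, 11, 7, 15, 28, 2, 25, 8, 13, 3, 23, 12, 5, 19, 20, 18, 22, 14, 1]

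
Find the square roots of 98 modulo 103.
The square roots of 98 mod 103 are 60 and 43. Verify: 60² = 3600 ≡ 98 mod 103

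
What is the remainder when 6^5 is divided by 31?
By repeated squaring mod 31: 6^{1}≡6, 6^{2}≡5, 6^{4}≡25. Then 6^{5} = 6^{4+1} ≡ 25 × 6 ≡ 26 mod 31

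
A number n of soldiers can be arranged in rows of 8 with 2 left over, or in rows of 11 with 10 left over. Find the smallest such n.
M = 8 × 11 = 88. M₁ = 11, y₁ ≡ 3 (mod 8). M₂ = 8, y₂ ≡ 7 (mod 11). n = 2×11×3 + 10×8×7 ≡ 10 (mod 88)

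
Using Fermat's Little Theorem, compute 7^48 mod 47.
By Fermat: 7^{46} ≡ 1 mod 47. So 7^{48} = 7^{46} · 7^{2} ≡ 7^{2} ≡ 2 mod 47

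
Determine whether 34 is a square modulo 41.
By Euler's criterion: 34^{20} ≡ 40 mod 41. Since this equals -1 (≡ 40), 34 is not a QR.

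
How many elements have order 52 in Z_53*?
Number of primitive roots mod 53 = φ(p-1) = φ(52) = 24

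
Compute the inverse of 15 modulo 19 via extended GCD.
Extended GCD: 15(-5) + 19(4) = 1. So 15^(-1) ≡ -5 ≡ 14 (mod 19). Verify: 15 × 14 = 210 ≡ 1 (mod 19)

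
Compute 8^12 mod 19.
By repeated squaring (mod 19): 8^{1}≡8, 8^{2}≡7, 8^{4}≡11, 8^{8}≡7. Then 8^{12} = 8^{8+4} ≡ 7 × 11 ≡ 1 (mod 19)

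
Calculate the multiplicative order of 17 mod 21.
Powers of 17 mod 21: 17^1≡17, 17^2≡16, 17^3≡20, 17^4≡4, 17^5≡5, 17^6≡1. Order = 6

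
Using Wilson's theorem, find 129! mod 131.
(130)! = (129)! × (130) ≡ -1 (mod 131). So (129)! ≡ -1 × (130)^(-1) ≡ (-1)×(-1) = 1 (mod 131)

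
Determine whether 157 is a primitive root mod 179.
ord_179(157) divides 178. For each prime q|178: 157^{89}≡178, 157^{2}≡126, none ≡ 1. So 157 has order 178 and is a primitive root mod 179.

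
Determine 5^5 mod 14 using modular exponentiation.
By repeated squaring (mod 14): 5^{1}≡5, 5^{2}≡11, 5^{4}≡9. Then 5^{5} = 5^{4+1} ≡ 9 × 5 ≡ 3 (mod 14)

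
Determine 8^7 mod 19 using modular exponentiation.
By repeated squaring mod 19: 8^{1}≡8, 8^{2}≡7, 8^{4}≡11. Then 8^{7} = 8^{4+2+1} ≡ 11 × 7 × 8 ≡ 8 mod 19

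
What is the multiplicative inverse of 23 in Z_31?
Since 31 is prime, by Fermat 23^(-1) ≡ 23^{29} ≡ 27 (mod 31). Verify: 23 × 27 = 621 ≡ 1 (mod 31)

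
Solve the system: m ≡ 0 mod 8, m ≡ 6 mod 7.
M = 8 × 7 = 56. M₁ = 7, y₁ ≡ 7 mod 8. M₂ = 8, y₂ ≡ 1 mod 7. m = 0×7×7 + 6×8×1 ≡ 48 mod 56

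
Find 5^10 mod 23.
By repeated squaring mod 23: 5^{1}≡5, 5^{2}≡2, 5^{4}≡4, 5^{8}≡16. Then 5^{10} = 5^{8+2} ≡ 16 × 2 ≡ 9 mod 23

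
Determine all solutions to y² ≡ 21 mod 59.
The square roots of 21 mod 59 are 27 and 32. Verify: 27² = 729 ≡ 21 mod 59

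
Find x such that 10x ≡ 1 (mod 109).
Since 109 is prime, by Fermat 10^(-1) ≡ 10^{107} ≡ 11 (mod 109). Verify: 10 × 11 = 110 ≡ 1 (mod 109)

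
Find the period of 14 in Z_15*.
Powers of 14 mod 15: 14^1≡14, 14^2≡1. Order = 2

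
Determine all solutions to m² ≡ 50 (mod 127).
The square roots of 50 mod 127 are 47 and 80. Verify: 47² = 2209 ≡ 50 (mod 127)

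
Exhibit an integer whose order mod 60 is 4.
7 has order 4 mod 60 since 7^{4} ≡ 1 (mod 60) and no smaller power works.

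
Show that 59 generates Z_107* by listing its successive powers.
59^1, 59^2, ..., 59^{106} mod 107: [59, 57, 46, 39, 54, 83, 82, 23, 73, 27, 95, 41, 65, 90, 67, 101, 74, 86, 45, 87, 104, 37, 43, 76, 97, 52, 72, 75, 38, 102, 26, 36, 91, 19, 51, 13, 18, 99, 63, 79, 60, 9, 103, 85, 93, 30, 58, 105, 96, 100, 15, 29, 106, 48, 50, 61, 68, 53, 24, 25, 84, 34, 80, 12, 66, 42, 17, 40, 6, 33, 21, 62, 20, 3, 70, 64, 31, 10, 55, 35, 32, 69, 5, 81, 71, 16, 88, 56, 94, 89, 8, 44, 28, 47, 98, 4, 22, 14, 77, 49, 2, 11, 7, 92, 78, 1]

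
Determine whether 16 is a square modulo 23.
By Euler's criterion: 16^{11} ≡ 1 (mod 23). Since this equals 1, 16 is a QR.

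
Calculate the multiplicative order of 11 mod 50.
Powers of 11 mod 50: 11^1≡11, 11^2≡21, 11^3≡31, 11^4≡41, 11^5≡1. ord_50(11) = 5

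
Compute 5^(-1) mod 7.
Since 7 is prime, by Fermat 5^(-1) ≡ 5^{5} ≡ 3 mod 7. Verify: 5 × 3 = 15 ≡ 1 mod 7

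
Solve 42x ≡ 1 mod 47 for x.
Since 47 is prime, by Fermat 42^(-1) ≡ 42^{45} ≡ 28 mod 47. Verify: 42 × 28 = 1176 ≡ 1 mod 47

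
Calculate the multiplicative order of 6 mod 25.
Powers of 6 mod 25: 6^1≡6, 6^2≡11, 6^3≡16, 6^4≡21, 6^5≡1. ord_25(6) = 5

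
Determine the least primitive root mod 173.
g = 2. For each prime q|172: 2^{86}≡172, 2^{4}≡16, none ≡ 1, so ord_173(2) = 172 and 2 is a primitive root.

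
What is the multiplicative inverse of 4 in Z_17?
Since 17 is prime, by Fermat 4^(-1) ≡ 4^{15} ≡ 13 (mod 17). Verify: 4 × 13 = 52 ≡ 1 (mod 17)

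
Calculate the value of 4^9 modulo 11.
By repeated squaring mod 11: 4^{1}≡4, 4^{2}≡5, 4^{4}≡3, 4^{8}≡9. Then 4^{9} = 4^{8+1} ≡ 9 × 4 ≡ 3 mod 11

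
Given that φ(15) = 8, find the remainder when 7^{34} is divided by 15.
By Euler: 7^{8} ≡ 1 (mod 15) since gcd(7, 15) = 1. 34 = 4×8 + 2. So 7^{34} ≡ 7^{2} ≡ 4 (mod 15)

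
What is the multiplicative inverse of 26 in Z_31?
Since 31 is prime, by Fermat 26^(-1) ≡ 26^{29} ≡ 6 mod 31. Verify: 26 × 6 = 156 ≡ 1 mod 31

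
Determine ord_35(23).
Powers of 23 mod 35: 23^1≡23, 23^2≡4, 23^3≡22, 23^4≡16, 23^5≡18, 23^6≡29, 23^7≡2, 23^8≡11, 23^9≡8, 23^10≡9, 23^11≡32, 23^12≡1. So the order of 23 is 12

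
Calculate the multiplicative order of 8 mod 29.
Powers of 8 mod 29: 8^1≡8, 8^2≡6, 8^3≡19, 8^4≡7, 8^5≡27, 8^6≡13, 8^7≡17, 8^8≡20, 8^9≡15, 8^10≡4, 8^11≡3, 8^12≡24, 8^13≡18, 8^14≡28, 8^15≡21, 8^16≡23, 8^17≡10, 8^18≡22, 8^19≡2, 8^20≡16, 8^21≡12, 8^22≡9, 8^23≡14, 8^24≡25, 8^25≡26, 8^26≡5, 8^27≡11, 8^28≡1. So the order of 8 is 28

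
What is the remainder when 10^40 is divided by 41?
Using Fermat: 10^{40} ≡ 1 mod 41. 40 ≡ 0 mod 40. So 10^{40} ≡ 10^{0} ≡ 1 mod 41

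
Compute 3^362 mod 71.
Using Fermat: 3^{70} ≡ 1 (mod 71). 362 ≡ 12 (mod 70). So 3^{362} ≡ 3^{12} ≡ 6 (mod 71)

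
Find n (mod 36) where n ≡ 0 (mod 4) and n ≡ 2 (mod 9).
M = 4 × 9 = 36. M₁ = 9, y₁ ≡ 1 (mod 4). M₂ = 4, y₂ ≡ 7 (mod 9). n = 0×9×1 + 2×4×7 ≡ 20 (mod 36)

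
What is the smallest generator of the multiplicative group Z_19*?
g = 2. Powers: [2, 4, 8, 16, 13, 7, 14, 9, 18, 17, ...] generates all 18 non-zero residues.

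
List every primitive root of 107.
There are φ(106) = 52 primitive roots mod 107: {2, 5, 6, 7, 8, 15, 17, 18, 20, 21, 22, 24, 26, 28, 31, 32, 38, 43, 45, 46, 50, 51, 54, 55, 58, 59, 60, 63, 65, 66, 67, 68, 70, 71, 72, 73, 74, 77, 78, 80, 82, 84, 88, 91, 93, 94, 95, 96, 97, 98, 103, 104}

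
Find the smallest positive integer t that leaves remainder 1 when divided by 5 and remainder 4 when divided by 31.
M = 5 × 31 = 155. M₁ = 31, y₁ ≡ 1 (mod 5). M₂ = 5, y₂ ≡ 25 (mod 31). t = 1×31×1 + 4×5×25 ≡ 66 (mod 155)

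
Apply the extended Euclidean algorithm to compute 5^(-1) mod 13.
Extended GCD: 5(-5) + 13(2) = 1. So 5^(-1) ≡ -5 ≡ 8 mod 13. Verify: 5 × 8 = 40 ≡ 1 mod 13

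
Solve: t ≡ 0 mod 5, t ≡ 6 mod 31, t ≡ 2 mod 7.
M = 5 × 31 × 7 = 1085. M₁ = 217, y₁ ≡ 3 mod 5. M₂ = 35, y₂ ≡ 8 mod 31. M₃ = 155, y₃ ≡ 1 mod 7. t = 0×217×3 + 6×35×8 + 2×155×1 ≡ 905 mod 1085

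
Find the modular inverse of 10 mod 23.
Since 23 is prime, by Fermat 10^(-1) ≡ 10^{21} ≡ 7 mod 23. Verify: 10 × 7 = 70 ≡ 1 mod 23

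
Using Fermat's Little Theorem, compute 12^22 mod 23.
By Fermat's Little Theorem, 12^{22} ≡ 1 (mod 23) since 23 is prime and gcd(12, 23) = 1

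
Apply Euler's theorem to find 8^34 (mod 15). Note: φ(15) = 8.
By Euler: 8^{8} ≡ 1 (mod 15) since gcd(8, 15) = 1. 34 = 4×8 + 2. So 8^{34} ≡ 8^{2} ≡ 4 (mod 15)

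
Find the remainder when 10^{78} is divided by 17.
By Fermat: 10^{16} ≡ 1 (mod 17). 78 = 4×16 + 14. So 10^{78} ≡ 10^{14} ≡ 8 (mod 17)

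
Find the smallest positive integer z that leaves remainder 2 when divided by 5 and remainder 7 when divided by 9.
M = 5 × 9 = 45. M₁ = 9, y₁ ≡ 4 mod 5. M₂ = 5, y₂ ≡ 2 mod 9. z = 2×9×4 + 7×5×2 ≡ 7 mod 45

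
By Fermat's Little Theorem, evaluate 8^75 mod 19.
By Fermat: 8^{18} ≡ 1 mod 19. 75 = 4×18 + 3. So 8^{75} ≡ 8^{3} ≡ 18 mod 19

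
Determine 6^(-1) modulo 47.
Since 47 is prime, by Fermat 6^(-1) ≡ 6^{45} ≡ 8 mod 47. Verify: 6 × 8 = 48 ≡ 1 mod 47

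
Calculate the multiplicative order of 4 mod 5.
Powers of 4 mod 5: 4^1≡4, 4^2≡1. Order = 2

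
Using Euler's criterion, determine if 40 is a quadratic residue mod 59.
By Euler's criterion: 40^{29} ≡ 58 mod 59. Since this equals -1 (≡ 58), 40 is not a QR.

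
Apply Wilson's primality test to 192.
(191)! mod 192 = 0. Since 0 ≢ -1 (mod 192), 192 is not prime.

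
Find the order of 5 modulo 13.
Powers of 5 mod 13: 5^1≡5, 5^2≡12, 5^3≡8, 5^4≡1. ord_13(5) = 4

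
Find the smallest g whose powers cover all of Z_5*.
g = 2. Powers: [2, 4, 3, 1] generates all 4 non-zero residues.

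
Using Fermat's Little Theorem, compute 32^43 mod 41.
By Fermat: 32^{40} ≡ 1 mod 41. So 32^{43} = 32^{40} · 32^{3} ≡ 32^{3} ≡ 9 mod 41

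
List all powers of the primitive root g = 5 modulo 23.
5^1, 5^2, ..., 5^{22} mod 23: [5, 2, 10, 4, 20, 8, 17, 16, 11, 9, 22, 18, 21, 13, 19, 3, 15, 6, 7, 12, 14, 1]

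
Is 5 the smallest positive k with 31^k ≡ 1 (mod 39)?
Powers of 31 mod 39: 31^1≡31, 31^2≡25, 31^3≡34, 31^4≡1. Already 31^4≡1, so the order is 4 < 5. No, the actual order is 4.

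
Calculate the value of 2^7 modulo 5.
Using Fermat: 2^{4} ≡ 1 (mod 5). 7 ≡ 3 (mod 4). So 2^{7} ≡ 2^{3} ≡ 3 (mod 5)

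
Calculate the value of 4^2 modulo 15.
4^{2} = 16 ≡ 1 (mod 15)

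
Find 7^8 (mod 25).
By repeated squaring (mod 25): 7^{1}≡7, 7^{2}≡24, 7^{4}≡1, 7^{8}≡1. So 7^{8} ≡ 1 (mod 25)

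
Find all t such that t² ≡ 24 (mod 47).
The square roots of 24 mod 47 are 27 and 20. Verify: 27² = 729 ≡ 24 (mod 47)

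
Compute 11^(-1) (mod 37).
Since 37 is prime, by Fermat 11^(-1) ≡ 11^{35} ≡ 27 (mod 37). Verify: 11 × 27 = 297 ≡ 1 (mod 37)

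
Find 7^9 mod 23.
By repeated squaring mod 23: 7^{1}≡7, 7^{2}≡3, 7^{4}≡9, 7^{8}≡12. Then 7^{9} = 7^{8+1} ≡ 12 × 7 ≡ 15 mod 23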